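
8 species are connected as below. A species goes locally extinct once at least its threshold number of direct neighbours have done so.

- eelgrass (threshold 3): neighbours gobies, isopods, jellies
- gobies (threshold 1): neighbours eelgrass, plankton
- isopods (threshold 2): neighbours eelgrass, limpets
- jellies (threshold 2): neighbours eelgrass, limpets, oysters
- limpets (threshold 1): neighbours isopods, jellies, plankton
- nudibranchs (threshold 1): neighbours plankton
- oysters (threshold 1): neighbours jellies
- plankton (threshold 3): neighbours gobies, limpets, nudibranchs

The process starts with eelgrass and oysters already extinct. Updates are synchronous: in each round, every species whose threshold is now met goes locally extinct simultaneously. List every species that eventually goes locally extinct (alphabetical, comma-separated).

Round 1 — eelgrass, oysters go locally extinct (initial).
Round 2 — checking thresholds:
  gobies: 1 of 2 neighbours ≥ 1, goes locally extinct.
  isopods: 1 of 2 neighbours < 2, not yet.
  jellies: 2 of 3 neighbours ≥ 2, goes locally extinct.
Round 3 — checking thresholds:
  isopods: 1 of 2 neighbours < 2, not yet.
  limpets: 1 of 3 neighbours ≥ 1, goes locally extinct.
  plankton: 1 of 3 neighbours < 3, not yet.
Round 4 — checking thresholds:
  isopods: 2 of 2 neighbours ≥ 2, goes locally extinct.
  plankton: 2 of 3 neighbours < 3, not yet.
Round 5 — no new extinctions; cascade stops.

eelgrass, gobies, isopods, jellies, limpets, oysters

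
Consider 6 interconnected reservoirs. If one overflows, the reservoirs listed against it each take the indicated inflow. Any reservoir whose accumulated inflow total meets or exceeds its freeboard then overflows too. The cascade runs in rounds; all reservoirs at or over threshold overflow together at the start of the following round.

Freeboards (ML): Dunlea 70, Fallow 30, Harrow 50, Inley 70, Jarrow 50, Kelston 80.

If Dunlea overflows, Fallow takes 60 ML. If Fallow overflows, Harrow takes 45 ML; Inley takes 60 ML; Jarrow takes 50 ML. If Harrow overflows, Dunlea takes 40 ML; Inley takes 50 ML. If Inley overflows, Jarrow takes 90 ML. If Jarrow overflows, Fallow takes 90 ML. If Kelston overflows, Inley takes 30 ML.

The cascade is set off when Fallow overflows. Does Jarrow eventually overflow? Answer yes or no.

yes

Round 1 — Fallow overflows (initial).
  Harrow: +45 → 45 < 50
  Inley: +60 → 60 < 70
  Jarrow: +50 → 50 ≥ 50
Round 2 — Jarrow overflows.
No further overflows.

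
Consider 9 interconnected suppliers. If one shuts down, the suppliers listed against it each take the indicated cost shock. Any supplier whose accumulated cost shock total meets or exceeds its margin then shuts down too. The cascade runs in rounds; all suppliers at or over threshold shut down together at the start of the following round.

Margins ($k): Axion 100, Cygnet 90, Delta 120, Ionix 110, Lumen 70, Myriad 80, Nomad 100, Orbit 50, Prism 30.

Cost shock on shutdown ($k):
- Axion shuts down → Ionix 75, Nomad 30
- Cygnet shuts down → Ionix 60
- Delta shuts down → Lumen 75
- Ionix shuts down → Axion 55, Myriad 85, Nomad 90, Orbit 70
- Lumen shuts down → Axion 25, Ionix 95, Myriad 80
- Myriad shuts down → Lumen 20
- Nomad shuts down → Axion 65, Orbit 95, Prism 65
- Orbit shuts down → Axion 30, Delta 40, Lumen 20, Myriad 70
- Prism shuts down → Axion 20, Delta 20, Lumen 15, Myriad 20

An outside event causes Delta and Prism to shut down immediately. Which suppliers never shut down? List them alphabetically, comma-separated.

Round 1 — Delta, Prism shut down (initial).
  Axion: +20 → 20 < 100
  Lumen: +75+15 → 90 ≥ 70
  Myriad: +20 → 20 < 80
Round 2 — Lumen shuts down.
  Axion: +25 → 45 < 100
  Ionix: +95 → 95 < 110
  Myriad: +80 → 100 ≥ 80
Round 3 — Myriad shuts down.
No further shutdowns.

Axion, Cygnet, Ionix, Nomad, Orbit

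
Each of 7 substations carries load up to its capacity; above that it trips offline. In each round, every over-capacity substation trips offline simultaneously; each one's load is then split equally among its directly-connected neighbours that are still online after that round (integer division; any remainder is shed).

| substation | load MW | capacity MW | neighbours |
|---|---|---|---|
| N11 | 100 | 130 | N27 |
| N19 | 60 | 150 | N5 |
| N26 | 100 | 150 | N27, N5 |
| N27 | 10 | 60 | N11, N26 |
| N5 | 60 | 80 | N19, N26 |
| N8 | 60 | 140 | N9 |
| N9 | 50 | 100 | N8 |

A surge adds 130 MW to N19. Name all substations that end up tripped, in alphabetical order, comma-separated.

Round 1 — N19 at 190 > 150. N19 trips offline.
  N19 sheds 190 MW to N5: 190 each.
    N5: 60+190 = 250 > 80
Round 2 — N5 trips offline.
  N5 sheds 250 MW to N26: 250 each.
    N26: 100+250 = 350 > 150
Round 3 — N26 trips offline.
  N26 sheds 350 MW to N27: 350 each.
    N27: 10+350 = 360 > 60
Round 4 — N27 trips offline.
  N27 sheds 360 MW to N11: 360 each.
    N11: 100+360 = 460 > 130
Round 5 — N11 trips offline.
  N11 sheds 460 MW: no online neighbours, lost.
No further trips.

N11, N19, N26, N27, N5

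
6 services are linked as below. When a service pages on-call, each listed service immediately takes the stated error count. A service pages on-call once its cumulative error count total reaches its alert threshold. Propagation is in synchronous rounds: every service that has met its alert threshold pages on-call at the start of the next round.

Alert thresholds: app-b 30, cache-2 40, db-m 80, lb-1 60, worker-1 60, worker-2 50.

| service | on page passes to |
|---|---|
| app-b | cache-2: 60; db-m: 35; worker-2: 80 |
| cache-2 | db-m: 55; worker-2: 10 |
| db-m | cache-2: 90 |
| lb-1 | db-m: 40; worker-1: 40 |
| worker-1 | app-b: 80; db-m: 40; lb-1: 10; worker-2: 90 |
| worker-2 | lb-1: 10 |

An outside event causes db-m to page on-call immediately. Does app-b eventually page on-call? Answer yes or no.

Round 1 — db-m pages on-call (initial).
  cache-2: +90 → 90 ≥ 40
Round 2 — cache-2 pages on-call.
  worker-2: +10 → 10 < 50
No further pages.

no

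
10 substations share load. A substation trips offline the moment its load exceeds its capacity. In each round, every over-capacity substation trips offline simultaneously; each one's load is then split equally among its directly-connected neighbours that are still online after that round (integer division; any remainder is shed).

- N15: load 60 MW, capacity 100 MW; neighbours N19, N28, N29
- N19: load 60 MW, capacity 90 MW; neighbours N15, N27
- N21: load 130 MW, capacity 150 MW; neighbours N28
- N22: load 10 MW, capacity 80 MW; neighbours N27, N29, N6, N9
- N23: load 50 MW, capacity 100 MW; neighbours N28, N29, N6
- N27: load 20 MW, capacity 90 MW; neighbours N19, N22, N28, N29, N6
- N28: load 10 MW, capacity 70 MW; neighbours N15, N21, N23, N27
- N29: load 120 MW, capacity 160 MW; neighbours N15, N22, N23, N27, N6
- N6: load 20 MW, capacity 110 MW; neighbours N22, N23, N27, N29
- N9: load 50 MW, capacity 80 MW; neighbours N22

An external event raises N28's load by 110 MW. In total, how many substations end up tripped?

2

Round 1 — N28 at 120 > 70. N28 trips offline.
  N28 sheds 120 MW to N15, N21, N23, N27: 30 each.
    N15: 60+30 = 90 ≤ 100
    N21: 130+30 = 160 > 150
    N23: 50+30 = 80 ≤ 100
    N27: 20+30 = 50 ≤ 90
Round 2 — N21 trips offline.
  N21 sheds 160 MW: no online neighbours, lost.
No further trips.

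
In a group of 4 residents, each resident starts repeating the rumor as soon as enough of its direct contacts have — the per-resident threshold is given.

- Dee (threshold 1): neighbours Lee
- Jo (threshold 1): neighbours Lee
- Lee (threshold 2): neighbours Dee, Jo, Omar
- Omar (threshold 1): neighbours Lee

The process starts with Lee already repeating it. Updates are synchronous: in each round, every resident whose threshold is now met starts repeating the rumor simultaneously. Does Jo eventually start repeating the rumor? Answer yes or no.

Round 1 — Lee starts repeating the rumor (initial).
Round 2 — checking thresholds:
  Dee: 1 of 1 neighbours ≥ 1, starts repeating the rumor.
  Jo: 1 of 1 neighbours ≥ 1, starts repeating the rumor.
  Omar: 1 of 1 neighbours ≥ 1, starts repeating the rumor.
Round 3 — no new spreads; cascade stops.

yes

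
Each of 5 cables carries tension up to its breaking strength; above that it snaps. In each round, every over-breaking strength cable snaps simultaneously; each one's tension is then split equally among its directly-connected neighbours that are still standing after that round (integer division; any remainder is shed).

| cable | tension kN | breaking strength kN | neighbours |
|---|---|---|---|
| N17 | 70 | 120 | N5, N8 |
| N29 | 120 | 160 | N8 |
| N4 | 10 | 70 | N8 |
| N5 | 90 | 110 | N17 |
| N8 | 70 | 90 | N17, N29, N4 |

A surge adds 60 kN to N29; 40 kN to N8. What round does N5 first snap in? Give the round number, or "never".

3

Round 1 — N29 at 180 > 160; N8 at 110 > 90. N29, N8 snap.
  N29 sheds 180 kN: no online neighbours, lost.
  N8 sheds 110 kN to N17, N4: 55 each.
    N17: 70+55 = 125 > 120
    N4: 10+55 = 65 ≤ 70
Round 2 — N17 snaps.
  N17 sheds 125 kN to N5: 125 each.
    N5: 90+125 = 215 > 110
Round 3 — N5 snaps.
  N5 sheds 215 kN: no online neighbours, lost.
No further breaks.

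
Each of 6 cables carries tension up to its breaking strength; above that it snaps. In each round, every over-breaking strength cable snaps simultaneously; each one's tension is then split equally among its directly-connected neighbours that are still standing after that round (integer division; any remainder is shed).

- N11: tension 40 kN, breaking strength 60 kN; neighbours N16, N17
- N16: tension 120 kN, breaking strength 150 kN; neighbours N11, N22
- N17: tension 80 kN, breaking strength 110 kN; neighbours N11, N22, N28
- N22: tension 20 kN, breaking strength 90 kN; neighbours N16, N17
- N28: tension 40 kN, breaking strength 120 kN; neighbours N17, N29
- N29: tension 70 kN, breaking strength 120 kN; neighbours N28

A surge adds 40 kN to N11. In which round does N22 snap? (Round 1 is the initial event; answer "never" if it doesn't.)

3

Round 1 — N11 at 80 > 60. N11 snaps.
  N11 sheds 80 kN to N16, N17: 40 each.
    N16: 120+40 = 160 > 150
    N17: 80+40 = 120 > 110
Round 2 — N16, N17 snap.
  N16 sheds 160 kN to N22: 160 each.
    N22: 20+160 = 180 > 90
  N17 sheds 120 kN to N22, N28: 60 each.
    N22: 180+60 = 240 > 90
    N28: 40+60 = 100 ≤ 120
Round 3 — N22 snaps.
  N22 sheds 240 kN: no online neighbours, lost.
No further breaks.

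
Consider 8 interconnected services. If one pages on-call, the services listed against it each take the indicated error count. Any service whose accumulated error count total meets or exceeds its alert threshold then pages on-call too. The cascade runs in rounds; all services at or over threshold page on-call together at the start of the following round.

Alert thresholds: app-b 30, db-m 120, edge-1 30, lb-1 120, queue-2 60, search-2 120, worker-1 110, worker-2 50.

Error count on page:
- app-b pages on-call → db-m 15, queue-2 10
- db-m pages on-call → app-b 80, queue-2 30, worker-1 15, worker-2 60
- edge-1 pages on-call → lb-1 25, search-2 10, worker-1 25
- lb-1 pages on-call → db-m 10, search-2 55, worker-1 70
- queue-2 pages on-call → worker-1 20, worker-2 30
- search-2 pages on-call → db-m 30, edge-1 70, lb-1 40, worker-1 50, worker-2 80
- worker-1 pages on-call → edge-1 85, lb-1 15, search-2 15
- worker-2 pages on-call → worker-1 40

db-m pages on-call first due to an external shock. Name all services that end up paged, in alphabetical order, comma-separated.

app-b, db-m, worker-2

Round 1 — db-m pages on-call (initial).
  app-b: +80 → 80 ≥ 30
  queue-2: +30 → 30 < 60
  worker-1: +15 → 15 < 110
  worker-2: +60 → 60 ≥ 50
Round 2 — app-b, worker-2 page on-call.
  queue-2: +10 → 40 < 60
  worker-1: +40 → 55 < 110
No further pages.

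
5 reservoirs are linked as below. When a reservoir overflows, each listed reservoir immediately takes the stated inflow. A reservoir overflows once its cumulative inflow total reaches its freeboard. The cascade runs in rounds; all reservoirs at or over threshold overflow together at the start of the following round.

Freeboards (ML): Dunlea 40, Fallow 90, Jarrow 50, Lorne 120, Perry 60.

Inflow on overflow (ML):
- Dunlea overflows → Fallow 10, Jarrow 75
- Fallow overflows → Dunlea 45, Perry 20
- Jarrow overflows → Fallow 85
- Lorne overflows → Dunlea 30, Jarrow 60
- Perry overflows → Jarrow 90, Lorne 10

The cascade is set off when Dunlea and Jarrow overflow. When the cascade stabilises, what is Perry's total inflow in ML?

20

Round 1 — Dunlea, Jarrow overflow (initial).
  Fallow: +10+85 → 95 ≥ 90
Round 2 — Fallow overflows.
  Perry: +20 → 20 < 60
No further overflows.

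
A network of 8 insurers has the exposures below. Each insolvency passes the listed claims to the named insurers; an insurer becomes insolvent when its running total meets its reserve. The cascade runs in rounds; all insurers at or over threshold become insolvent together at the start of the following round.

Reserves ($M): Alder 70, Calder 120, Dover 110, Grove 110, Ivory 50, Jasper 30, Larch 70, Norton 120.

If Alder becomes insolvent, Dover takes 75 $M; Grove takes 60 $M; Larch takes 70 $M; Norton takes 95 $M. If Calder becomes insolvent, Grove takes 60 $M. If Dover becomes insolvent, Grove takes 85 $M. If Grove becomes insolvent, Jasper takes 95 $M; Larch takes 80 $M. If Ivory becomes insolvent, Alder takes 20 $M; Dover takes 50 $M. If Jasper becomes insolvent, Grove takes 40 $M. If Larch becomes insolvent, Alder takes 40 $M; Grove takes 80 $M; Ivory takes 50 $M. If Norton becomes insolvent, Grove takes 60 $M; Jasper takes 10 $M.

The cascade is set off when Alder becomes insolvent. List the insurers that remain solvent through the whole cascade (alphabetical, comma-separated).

Calder, Norton

Round 1 — Alder becomes insolvent (initial).
  Dover: +75 → 75 < 110
  Grove: +60 → 60 < 110
  Larch: +70 → 70 ≥ 70
  Norton: +95 → 95 < 120
Round 2 — Larch becomes insolvent.
  Grove: +80 → 140 ≥ 110
  Ivory: +50 → 50 ≥ 50
Round 3 — Grove, Ivory become insolvent.
  Dover: +50 → 125 ≥ 110
  Jasper: +95 → 95 ≥ 30
Round 4 — Dover, Jasper become insolvent.
No further insolvencies.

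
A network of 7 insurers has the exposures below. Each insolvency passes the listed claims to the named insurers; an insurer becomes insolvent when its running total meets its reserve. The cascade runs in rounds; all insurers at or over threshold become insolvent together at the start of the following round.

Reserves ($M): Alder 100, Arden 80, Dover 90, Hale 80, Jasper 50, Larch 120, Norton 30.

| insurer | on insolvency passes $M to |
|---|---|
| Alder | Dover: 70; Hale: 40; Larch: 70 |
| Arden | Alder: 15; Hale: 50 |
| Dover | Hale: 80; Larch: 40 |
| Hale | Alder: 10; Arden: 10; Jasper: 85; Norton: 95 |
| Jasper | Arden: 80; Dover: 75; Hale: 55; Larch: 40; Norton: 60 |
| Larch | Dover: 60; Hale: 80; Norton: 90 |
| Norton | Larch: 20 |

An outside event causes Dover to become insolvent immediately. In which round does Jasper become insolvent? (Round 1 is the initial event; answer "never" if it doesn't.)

Round 1 — Dover becomes insolvent (initial).
  Hale: +80 → 80 ≥ 80
  Larch: +40 → 40 < 120
Round 2 — Hale becomes insolvent.
  Alder: +10 → 10 < 100
  Arden: +10 → 10 < 80
  Jasper: +85 → 85 ≥ 50
  Norton: +95 → 95 ≥ 30
Round 3 — Jasper, Norton become insolvent.
  Arden: +80 → 90 ≥ 80
  Larch: +40+20 → 100 < 120
Round 4 — Arden becomes insolvent.
  Alder: +15 → 25 < 100
No further insolvencies.

3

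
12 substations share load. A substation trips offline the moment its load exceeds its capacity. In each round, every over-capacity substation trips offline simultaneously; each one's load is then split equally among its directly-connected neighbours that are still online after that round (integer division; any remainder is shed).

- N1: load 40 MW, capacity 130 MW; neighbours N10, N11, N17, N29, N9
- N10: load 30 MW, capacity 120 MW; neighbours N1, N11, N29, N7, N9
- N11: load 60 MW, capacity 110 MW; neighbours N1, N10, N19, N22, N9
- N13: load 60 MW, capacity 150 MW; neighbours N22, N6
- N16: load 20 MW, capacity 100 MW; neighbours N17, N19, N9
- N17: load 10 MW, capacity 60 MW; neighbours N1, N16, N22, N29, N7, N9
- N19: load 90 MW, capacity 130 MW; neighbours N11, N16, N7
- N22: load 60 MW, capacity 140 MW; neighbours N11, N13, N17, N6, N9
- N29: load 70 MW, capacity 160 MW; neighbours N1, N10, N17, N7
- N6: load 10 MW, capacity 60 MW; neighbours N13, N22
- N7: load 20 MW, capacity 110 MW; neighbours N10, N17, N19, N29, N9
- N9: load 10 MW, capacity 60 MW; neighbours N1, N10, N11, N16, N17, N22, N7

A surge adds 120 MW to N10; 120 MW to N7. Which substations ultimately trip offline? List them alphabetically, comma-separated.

Round 1 — N10 at 150 > 120; N7 at 140 > 110. N10, N7 trip offline.
  N10 sheds 150 MW to N1, N11, N29, N9: 37 each (2 lost).
    N1: 40+37 = 77 ≤ 130
    N11: 60+37 = 97 ≤ 110
    N29: 70+37 = 107 ≤ 160
    N9: 10+37 = 47 ≤ 60
  N7 sheds 140 MW to N17, N19, N29, N9: 35 each.
    N17: 10+35 = 45 ≤ 60
    N19: 90+35 = 125 ≤ 130
    N29: 107+35 = 142 ≤ 160
    N9: 47+35 = 82 > 60
Round 2 — N9 trips offline.
  N9 sheds 82 MW to N1, N11, N16, N17, N22: 16 each (2 lost).
    N1: 77+16 = 93 ≤ 130
    N11: 97+16 = 113 > 110
    N16: 20+16 = 36 ≤ 100
    N17: 45+16 = 61 > 60
    N22: 60+16 = 76 ≤ 140
Round 3 — N11, N17 trip offline.
  N11 sheds 113 MW to N1, N19, N22: 37 each (2 lost).
    N1: 93+37 = 130 ≤ 130
    N19: 125+37 = 162 > 130
    N22: 76+37 = 113 ≤ 140
  N17 sheds 61 MW to N1, N16, N22, N29: 15 each (1 lost).
    N1: 130+15 = 145 > 130
    N16: 36+15 = 51 ≤ 100
    N22: 113+15 = 128 ≤ 140
    N29: 142+15 = 157 ≤ 160
Round 4 — N1, N19 trip offline.
  N1 sheds 145 MW to N29: 145 each.
    N29: 157+145 = 302 > 160
  N19 sheds 162 MW to N16: 162 each.
    N16: 51+162 = 213 > 100
Round 5 — N16, N29 trip offline.
  N16 sheds 213 MW: no online neighbours, lost.
  N29 sheds 302 MW: no online neighbours, lost.
No further trips.

N1, N10, N11, N16, N17, N19, N29, N7, N9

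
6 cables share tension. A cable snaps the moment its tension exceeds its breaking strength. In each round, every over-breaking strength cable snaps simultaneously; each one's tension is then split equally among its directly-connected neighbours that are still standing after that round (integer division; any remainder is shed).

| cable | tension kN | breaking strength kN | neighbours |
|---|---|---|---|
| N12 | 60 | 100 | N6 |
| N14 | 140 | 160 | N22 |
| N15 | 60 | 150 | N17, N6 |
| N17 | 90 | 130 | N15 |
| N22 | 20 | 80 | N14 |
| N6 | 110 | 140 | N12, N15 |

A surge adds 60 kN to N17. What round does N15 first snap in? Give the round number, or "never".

Round 1 — N17 at 150 > 130. N17 snaps.
  N17 sheds 150 kN to N15: 150 each.
    N15: 60+150 = 210 > 150
Round 2 — N15 snaps.
  N15 sheds 210 kN to N6: 210 each.
    N6: 110+210 = 320 > 140
Round 3 — N6 snaps.
  N6 sheds 320 kN to N12: 320 each.
    N12: 60+320 = 380 > 100
Round 4 — N12 snaps.
  N12 sheds 380 kN: no online neighbours, lost.
No further breaks.

2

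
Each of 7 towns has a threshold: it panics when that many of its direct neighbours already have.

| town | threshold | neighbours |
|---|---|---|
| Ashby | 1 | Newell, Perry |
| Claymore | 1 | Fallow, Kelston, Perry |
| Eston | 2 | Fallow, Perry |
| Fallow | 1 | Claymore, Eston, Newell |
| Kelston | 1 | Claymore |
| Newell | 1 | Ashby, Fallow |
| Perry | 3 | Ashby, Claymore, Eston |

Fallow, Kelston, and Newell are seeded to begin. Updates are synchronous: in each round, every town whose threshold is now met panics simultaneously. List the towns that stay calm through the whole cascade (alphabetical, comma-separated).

Eston, Perry

Round 1 — Fallow, Kelston, Newell panic (initial).
Round 2 — checking thresholds:
  Ashby: 1 of 2 neighbours ≥ 1, panics.
  Claymore: 2 of 3 neighbours ≥ 1, panics.
  Eston: 1 of 2 neighbours < 2, holds.
Round 3 — no new panics; cascade stops.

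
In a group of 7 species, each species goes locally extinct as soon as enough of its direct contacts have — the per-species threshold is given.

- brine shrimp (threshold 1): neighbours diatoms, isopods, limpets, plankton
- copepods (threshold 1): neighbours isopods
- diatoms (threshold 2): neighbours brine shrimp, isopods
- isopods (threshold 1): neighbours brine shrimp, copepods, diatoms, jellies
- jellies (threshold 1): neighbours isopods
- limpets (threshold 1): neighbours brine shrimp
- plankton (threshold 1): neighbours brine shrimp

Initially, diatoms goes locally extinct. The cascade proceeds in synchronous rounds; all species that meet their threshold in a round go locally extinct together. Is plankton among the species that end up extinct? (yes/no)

Round 1 — diatoms goes locally extinct (initial).
Round 2 — checking thresholds:
  brine shrimp: 1 of 4 neighbours ≥ 1, goes locally extinct.
  isopods: 1 of 4 neighbours ≥ 1, goes locally extinct.
Round 3 — checking thresholds:
  copepods: 1 of 1 neighbours ≥ 1, goes locally extinct.
  jellies: 1 of 1 neighbours ≥ 1, goes locally extinct.
  limpets: 1 of 1 neighbours ≥ 1, goes locally extinct.
  plankton: 1 of 1 neighbours ≥ 1, goes locally extinct.
Round 4 — no new extinctions; cascade stops.

yes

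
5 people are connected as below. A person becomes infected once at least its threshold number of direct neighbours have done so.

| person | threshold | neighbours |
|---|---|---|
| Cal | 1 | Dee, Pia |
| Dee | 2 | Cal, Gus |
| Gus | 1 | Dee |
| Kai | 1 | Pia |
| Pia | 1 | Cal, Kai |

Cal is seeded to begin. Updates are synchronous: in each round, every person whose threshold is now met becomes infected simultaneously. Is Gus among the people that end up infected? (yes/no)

Round 1 — Cal becomes infected (initial).
Round 2 — checking thresholds:
  Dee: 1 of 2 neighbours < 2, holds.
  Pia: 1 of 2 neighbours ≥ 1, becomes infected.
Round 3 — checking thresholds:
  Dee: 1 of 2 neighbours < 2, holds.
  Kai: 1 of 1 neighbours ≥ 1, becomes infected.
Round 4 — no new infections; cascade stops.

no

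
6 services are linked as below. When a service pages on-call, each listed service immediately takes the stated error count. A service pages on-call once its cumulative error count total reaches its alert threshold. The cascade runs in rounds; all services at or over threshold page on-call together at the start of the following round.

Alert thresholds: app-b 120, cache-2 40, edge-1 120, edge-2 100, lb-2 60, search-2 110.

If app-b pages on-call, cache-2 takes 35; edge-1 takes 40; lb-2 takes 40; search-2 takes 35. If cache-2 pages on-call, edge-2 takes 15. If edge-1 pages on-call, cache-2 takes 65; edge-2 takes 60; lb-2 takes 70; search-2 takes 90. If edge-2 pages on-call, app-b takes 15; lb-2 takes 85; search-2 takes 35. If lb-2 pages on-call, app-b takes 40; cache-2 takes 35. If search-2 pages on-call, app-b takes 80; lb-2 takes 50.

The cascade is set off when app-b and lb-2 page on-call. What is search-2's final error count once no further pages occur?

Round 1 — app-b, lb-2 page on-call (initial).
  cache-2: +35+35 → 70 ≥ 40
  edge-1: +40 → 40 < 120
  search-2: +35 → 35 < 110
Round 2 — cache-2 pages on-call.
  edge-2: +15 → 15 < 100
No further pages.

35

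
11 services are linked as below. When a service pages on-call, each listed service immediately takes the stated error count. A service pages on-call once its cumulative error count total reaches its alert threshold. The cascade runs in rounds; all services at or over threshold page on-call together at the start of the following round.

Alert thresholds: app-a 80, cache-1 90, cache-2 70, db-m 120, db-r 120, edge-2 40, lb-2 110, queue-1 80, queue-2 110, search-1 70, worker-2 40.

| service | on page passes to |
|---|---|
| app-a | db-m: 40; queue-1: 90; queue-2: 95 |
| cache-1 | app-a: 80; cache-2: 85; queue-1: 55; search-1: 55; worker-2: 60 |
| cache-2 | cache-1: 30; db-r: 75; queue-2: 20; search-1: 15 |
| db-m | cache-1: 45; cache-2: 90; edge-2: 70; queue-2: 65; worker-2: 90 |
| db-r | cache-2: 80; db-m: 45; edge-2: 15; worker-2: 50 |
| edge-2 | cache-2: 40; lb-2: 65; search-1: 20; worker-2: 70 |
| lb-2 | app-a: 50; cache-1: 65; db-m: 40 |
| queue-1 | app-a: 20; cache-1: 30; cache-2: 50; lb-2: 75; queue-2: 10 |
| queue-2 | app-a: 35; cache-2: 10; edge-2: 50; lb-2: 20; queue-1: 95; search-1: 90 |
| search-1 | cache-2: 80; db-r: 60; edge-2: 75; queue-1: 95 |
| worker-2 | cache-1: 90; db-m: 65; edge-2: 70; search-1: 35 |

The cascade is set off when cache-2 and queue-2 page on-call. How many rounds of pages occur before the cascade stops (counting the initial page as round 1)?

4

Round 1 — cache-2, queue-2 page on-call (initial).
  app-a: +35 → 35 < 80
  cache-1: +30 → 30 < 90
  db-r: +75 → 75 < 120
  edge-2: +50 → 50 ≥ 40
  lb-2: +20 → 20 < 110
  queue-1: +95 → 95 ≥ 80
  search-1: +15+90 → 105 ≥ 70
Round 2 — edge-2, queue-1, search-1 page on-call.
  app-a: +20 → 55 < 80
  cache-1: +30 → 60 < 90
  db-r: +60 → 135 ≥ 120
  lb-2: +65+75 → 160 ≥ 110
  worker-2: +70 → 70 ≥ 40
Round 3 — db-r, lb-2, worker-2 page on-call.
  app-a: +50 → 105 ≥ 80
  cache-1: +65+90 → 215 ≥ 90
  db-m: +45+40+65 → 150 ≥ 120
Round 4 — app-a, cache-1, db-m page on-call.
No further pages.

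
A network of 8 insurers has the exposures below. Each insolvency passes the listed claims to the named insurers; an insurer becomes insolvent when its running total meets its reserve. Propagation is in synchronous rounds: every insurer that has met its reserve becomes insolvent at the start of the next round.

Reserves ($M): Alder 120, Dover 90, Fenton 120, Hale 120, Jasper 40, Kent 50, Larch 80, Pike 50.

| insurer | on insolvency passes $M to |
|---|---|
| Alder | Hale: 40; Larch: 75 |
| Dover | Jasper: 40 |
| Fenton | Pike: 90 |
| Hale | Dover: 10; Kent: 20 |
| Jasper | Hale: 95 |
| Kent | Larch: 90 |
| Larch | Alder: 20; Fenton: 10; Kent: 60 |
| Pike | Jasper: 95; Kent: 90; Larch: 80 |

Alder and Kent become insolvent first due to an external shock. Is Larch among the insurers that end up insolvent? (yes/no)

yes

Round 1 — Alder, Kent become insolvent (initial).
  Hale: +40 → 40 < 120
  Larch: +75+90 → 165 ≥ 80
Round 2 — Larch becomes insolvent.
  Fenton: +10 → 10 < 120
No further insolvencies.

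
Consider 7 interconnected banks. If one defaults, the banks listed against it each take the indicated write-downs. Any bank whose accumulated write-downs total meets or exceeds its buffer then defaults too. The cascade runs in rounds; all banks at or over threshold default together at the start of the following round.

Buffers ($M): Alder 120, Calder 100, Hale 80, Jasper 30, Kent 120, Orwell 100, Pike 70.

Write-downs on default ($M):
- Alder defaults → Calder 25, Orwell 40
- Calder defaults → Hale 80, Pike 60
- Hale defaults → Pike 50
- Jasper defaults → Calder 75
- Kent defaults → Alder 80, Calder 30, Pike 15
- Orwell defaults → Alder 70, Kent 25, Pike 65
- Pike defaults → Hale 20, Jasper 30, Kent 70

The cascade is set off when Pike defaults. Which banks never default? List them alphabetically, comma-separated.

Round 1 — Pike defaults (initial).
  Hale: +20 → 20 < 80
  Jasper: +30 → 30 ≥ 30
  Kent: +70 → 70 < 120
Round 2 — Jasper defaults.
  Calder: +75 → 75 < 100
No further defaults.

Alder, Calder, Hale, Kent, Orwell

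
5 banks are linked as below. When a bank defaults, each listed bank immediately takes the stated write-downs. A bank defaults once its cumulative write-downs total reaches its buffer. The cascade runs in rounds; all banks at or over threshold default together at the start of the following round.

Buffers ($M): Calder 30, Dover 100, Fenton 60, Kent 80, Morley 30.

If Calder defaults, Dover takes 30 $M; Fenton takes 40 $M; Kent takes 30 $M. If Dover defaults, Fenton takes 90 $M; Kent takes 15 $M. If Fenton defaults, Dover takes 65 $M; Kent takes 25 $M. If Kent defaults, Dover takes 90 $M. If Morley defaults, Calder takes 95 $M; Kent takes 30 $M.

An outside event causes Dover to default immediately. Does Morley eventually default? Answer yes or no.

Round 1 — Dover defaults (initial).
  Fenton: +90 → 90 ≥ 60
  Kent: +15 → 15 < 80
Round 2 — Fenton defaults.
  Kent: +25 → 40 < 80
No further defaults.

no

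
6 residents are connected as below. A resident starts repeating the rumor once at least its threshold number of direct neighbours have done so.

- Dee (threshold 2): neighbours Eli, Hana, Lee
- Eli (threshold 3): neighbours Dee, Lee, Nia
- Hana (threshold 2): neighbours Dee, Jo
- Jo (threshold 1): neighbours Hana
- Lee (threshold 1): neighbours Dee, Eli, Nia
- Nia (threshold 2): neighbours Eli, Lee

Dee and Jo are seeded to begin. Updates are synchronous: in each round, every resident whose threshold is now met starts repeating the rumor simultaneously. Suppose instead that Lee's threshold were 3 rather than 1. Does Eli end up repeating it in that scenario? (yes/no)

With Lee's threshold at 3:
Round 1 — Dee, Jo start repeating the rumor (initial).
Round 2 — checking thresholds:
  Eli: 1 of 3 neighbours < 3, holds.
  Hana: 2 of 2 neighbours ≥ 2, starts repeating the rumor.
  Lee: 1 of 3 neighbours < 3, holds.
Round 3 — no new spreads; cascade stops.

no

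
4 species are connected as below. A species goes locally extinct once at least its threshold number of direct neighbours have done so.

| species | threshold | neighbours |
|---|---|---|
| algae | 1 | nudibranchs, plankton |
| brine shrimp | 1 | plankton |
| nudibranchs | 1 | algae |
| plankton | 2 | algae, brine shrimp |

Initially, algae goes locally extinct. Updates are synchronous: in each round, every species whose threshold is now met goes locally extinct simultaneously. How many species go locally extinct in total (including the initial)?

2

Round 1 — algae goes locally extinct (initial).
Round 2 — checking thresholds:
  nudibranchs: 1 of 1 neighbours ≥ 1, goes locally extinct.
  plankton: 1 of 2 neighbours < 2, holds.
Round 3 — no new extinctions; cascade stops.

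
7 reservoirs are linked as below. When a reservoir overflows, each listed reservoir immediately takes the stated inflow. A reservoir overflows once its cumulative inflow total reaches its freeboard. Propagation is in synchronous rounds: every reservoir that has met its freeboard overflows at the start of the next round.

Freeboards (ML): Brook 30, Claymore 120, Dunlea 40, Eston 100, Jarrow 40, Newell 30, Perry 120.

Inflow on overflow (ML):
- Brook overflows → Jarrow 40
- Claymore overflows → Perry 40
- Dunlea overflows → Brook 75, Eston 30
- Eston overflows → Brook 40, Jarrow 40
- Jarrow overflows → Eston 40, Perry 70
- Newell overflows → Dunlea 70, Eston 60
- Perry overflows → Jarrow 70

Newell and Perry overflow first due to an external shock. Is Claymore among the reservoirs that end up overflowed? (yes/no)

Round 1 — Newell, Perry overflow (initial).
  Dunlea: +70 → 70 ≥ 40
  Eston: +60 → 60 < 100
  Jarrow: +70 → 70 ≥ 40
Round 2 — Dunlea, Jarrow overflow.
  Brook: +75 → 75 ≥ 30
  Eston: +30+40 → 130 ≥ 100
Round 3 — Brook, Eston overflow.
No further overflows.

no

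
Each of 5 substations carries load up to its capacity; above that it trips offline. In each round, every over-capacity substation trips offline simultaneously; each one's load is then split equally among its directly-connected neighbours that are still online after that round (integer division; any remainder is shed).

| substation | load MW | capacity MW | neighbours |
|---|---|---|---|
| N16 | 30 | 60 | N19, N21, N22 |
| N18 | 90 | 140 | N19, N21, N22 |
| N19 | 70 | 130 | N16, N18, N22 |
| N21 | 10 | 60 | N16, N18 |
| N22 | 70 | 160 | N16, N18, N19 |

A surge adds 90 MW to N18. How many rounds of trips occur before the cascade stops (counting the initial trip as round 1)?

4

Round 1 — N18 at 180 > 140. N18 trips offline.
  N18 sheds 180 MW to N19, N21, N22: 60 each.
    N19: 70+60 = 130 ≤ 130
    N21: 10+60 = 70 > 60
    N22: 70+60 = 130 ≤ 160
Round 2 — N21 trips offline.
  N21 sheds 70 MW to N16: 70 each.
    N16: 30+70 = 100 > 60
Round 3 — N16 trips offline.
  N16 sheds 100 MW to N19, N22: 50 each.
    N19: 130+50 = 180 > 130
    N22: 130+50 = 180 > 160
Round 4 — N19, N22 trip offline.
  N19 sheds 180 MW: no online neighbours, lost.
  N22 sheds 180 MW: no online neighbours, lost.
No further trips.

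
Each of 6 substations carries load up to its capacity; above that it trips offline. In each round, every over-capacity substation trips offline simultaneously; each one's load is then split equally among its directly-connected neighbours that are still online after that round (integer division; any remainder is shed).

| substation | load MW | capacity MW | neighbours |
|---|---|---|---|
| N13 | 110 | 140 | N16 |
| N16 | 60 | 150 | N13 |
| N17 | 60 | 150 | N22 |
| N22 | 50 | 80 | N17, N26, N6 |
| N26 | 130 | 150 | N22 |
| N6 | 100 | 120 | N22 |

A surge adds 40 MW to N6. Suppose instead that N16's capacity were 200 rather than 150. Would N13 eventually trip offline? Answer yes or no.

no

With N16's capacity at 200:
Round 1 — N6 at 140 > 120. N6 trips offline.
  N6 sheds 140 MW to N22: 140 each.
    N22: 50+140 = 190 > 80
Round 2 — N22 trips offline.
  N22 sheds 190 MW to N17, N26: 95 each.
    N17: 60+95 = 155 > 150
    N26: 130+95 = 225 > 150
Round 3 — N17, N26 trip offline.
  N17 sheds 155 MW: no online neighbours, lost.
  N26 sheds 225 MW: no online neighbours, lost.
No further trips.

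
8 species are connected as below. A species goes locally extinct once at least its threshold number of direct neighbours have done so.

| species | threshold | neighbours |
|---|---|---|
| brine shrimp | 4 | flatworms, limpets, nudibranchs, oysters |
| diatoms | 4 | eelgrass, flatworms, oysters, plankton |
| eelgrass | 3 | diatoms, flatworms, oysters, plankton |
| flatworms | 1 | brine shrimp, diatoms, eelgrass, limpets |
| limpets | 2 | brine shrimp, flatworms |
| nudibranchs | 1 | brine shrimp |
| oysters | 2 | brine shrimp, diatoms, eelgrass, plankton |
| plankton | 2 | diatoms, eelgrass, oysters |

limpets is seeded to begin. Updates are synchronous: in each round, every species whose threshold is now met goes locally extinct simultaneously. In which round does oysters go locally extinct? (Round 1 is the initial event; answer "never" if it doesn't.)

Round 1 — limpets goes locally extinct (initial).
Round 2 — checking thresholds:
  brine shrimp: 1 of 4 neighbours < 4, holds.
  flatworms: 1 of 4 neighbours ≥ 1, goes locally extinct.
Round 3 — no new extinctions; cascade stops.

never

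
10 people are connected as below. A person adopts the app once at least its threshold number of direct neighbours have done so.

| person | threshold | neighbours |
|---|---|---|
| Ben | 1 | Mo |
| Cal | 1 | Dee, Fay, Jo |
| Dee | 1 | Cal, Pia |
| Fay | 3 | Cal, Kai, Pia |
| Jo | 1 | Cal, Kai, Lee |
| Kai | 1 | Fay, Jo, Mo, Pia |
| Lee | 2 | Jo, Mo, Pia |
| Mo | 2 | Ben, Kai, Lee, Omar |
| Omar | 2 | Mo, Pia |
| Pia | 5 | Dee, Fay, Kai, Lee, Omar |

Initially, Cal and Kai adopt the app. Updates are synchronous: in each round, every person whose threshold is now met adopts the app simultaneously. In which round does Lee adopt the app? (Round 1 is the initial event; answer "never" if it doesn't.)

Round 1 — Cal, Kai adopt the app (initial).
Round 2 — checking thresholds:
  Dee: 1 of 2 neighbours ≥ 1, adopts the app.
  Fay: 2 of 3 neighbours < 3, holds.
  Jo: 2 of 3 neighbours ≥ 1, adopts the app.
  Mo: 1 of 4 neighbours < 2, holds.
  Pia: 1 of 5 neighbours < 5, holds.
Round 3 — no new adoptions; cascade stops.

never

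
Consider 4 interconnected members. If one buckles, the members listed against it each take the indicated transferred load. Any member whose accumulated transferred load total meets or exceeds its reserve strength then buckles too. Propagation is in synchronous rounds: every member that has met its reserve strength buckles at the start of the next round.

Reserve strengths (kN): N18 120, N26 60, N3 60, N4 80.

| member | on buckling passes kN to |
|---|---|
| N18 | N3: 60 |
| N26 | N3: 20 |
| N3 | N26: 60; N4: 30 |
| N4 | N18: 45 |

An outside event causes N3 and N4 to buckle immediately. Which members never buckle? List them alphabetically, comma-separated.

Round 1 — N3, N4 buckle (initial).
  N18: +45 → 45 < 120
  N26: +60 → 60 ≥ 60
Round 2 — N26 buckles.
No further bucklings.

N18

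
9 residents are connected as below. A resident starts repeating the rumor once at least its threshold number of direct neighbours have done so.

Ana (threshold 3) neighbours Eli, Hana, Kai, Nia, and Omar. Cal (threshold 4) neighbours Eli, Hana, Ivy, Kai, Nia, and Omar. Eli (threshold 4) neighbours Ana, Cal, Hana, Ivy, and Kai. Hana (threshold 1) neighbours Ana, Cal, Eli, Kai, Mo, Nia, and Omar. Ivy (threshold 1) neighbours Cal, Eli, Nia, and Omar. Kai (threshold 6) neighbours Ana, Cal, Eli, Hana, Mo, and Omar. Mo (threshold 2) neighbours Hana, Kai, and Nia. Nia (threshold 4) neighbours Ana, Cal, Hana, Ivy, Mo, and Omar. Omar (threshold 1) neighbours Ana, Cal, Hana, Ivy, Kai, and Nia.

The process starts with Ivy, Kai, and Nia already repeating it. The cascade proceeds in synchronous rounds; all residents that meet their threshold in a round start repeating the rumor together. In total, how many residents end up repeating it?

Round 1 — Ivy, Kai, Nia start repeating the rumor (initial).
Round 2 — checking thresholds:
  Ana: 2 of 5 neighbours < 3, below threshold.
  Cal: 3 of 6 neighbours < 4, below threshold.
  Eli: 2 of 5 neighbours < 4, below threshold.
  Hana: 2 of 7 neighbours ≥ 1, starts repeating the rumor.
  Mo: 2 of 3 neighbours ≥ 2, starts repeating the rumor.
  Omar: 3 of 6 neighbours ≥ 1, starts repeating the rumor.
Round 3 — checking thresholds:
  Ana: 4 of 5 neighbours ≥ 3, starts repeating the rumor.
  Cal: 5 of 6 neighbours ≥ 4, starts repeating the rumor.
  Eli: 3 of 5 neighbours < 4, below threshold.
Round 4 — checking thresholds:
  Eli: 5 of 5 neighbours ≥ 4, starts repeating the rumor.
Round 5 — no new spreads; cascade stops.

9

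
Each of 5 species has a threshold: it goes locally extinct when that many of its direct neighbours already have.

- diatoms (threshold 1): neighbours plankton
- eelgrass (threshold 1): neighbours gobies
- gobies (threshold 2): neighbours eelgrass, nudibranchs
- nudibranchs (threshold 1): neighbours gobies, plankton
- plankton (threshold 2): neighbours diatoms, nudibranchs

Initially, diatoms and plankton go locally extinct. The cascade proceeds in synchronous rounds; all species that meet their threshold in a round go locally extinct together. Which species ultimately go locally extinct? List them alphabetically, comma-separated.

Round 1 — diatoms, plankton go locally extinct (initial).
Round 2 — checking thresholds:
  nudibranchs: 1 of 2 neighbours ≥ 1, goes locally extinct.
Round 3 — no new extinctions; cascade stops.

diatoms, nudibranchs, plankton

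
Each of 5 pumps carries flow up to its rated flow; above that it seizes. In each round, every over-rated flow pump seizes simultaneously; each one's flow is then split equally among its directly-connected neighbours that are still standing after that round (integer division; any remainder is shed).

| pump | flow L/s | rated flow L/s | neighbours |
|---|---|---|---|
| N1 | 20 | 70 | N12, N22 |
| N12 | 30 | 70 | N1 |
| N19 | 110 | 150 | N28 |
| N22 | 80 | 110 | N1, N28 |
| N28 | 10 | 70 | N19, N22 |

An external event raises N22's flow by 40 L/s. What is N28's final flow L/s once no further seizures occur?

Round 1 — N22 at 120 > 110. N22 seizes.
  N22 sheds 120 L/s to N1, N28: 60 each.
    N1: 20+60 = 80 > 70
    N28: 10+60 = 70 ≤ 70
Round 2 — N1 seizes.
  N1 sheds 80 L/s to N12: 80 each.
    N12: 30+80 = 110 > 70
Round 3 — N12 seizes.
  N12 sheds 110 L/s: no online neighbours, lost.
No further seizures.

70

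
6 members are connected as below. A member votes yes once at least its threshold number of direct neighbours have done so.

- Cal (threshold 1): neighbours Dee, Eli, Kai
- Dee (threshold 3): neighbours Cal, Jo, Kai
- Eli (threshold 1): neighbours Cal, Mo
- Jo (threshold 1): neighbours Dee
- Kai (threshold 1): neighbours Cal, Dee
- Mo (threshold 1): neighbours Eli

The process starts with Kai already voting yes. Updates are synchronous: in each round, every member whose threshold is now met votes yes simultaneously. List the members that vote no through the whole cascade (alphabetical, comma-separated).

Dee, Jo

Round 1 — Kai votes yes (initial).
Round 2 — checking thresholds:
  Cal: 1 of 3 neighbours ≥ 1, votes yes.
  Dee: 1 of 3 neighbours < 3, below threshold.
Round 3 — checking thresholds:
  Dee: 2 of 3 neighbours < 3, below threshold.
  Eli: 1 of 2 neighbours ≥ 1, votes yes.
Round 4 — checking thresholds:
  Dee: 2 of 3 neighbours < 3, below threshold.
  Mo: 1 of 1 neighbours ≥ 1, votes yes.
Round 5 — no new yes votes; cascade stops.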